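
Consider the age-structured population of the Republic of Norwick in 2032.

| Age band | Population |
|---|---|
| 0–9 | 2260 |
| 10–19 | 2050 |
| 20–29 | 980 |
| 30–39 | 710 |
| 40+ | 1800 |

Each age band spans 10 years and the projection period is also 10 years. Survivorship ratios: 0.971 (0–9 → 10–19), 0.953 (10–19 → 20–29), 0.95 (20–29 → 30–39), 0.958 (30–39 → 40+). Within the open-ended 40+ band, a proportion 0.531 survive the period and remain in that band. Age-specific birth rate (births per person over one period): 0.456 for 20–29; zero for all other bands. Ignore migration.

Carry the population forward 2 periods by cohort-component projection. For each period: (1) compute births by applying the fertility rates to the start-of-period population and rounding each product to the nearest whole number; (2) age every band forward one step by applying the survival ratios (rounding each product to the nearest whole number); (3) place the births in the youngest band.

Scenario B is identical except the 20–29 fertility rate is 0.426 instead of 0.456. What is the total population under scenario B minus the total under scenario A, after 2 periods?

-88

After projecting period 1:
Births: 980 × 0.456 = 447
10–19: 2260 × 0.971 = 2194
20–29: 2050 × 0.953 = 1954
30–39: 980 × 0.95 = 931
40+: 710 × 0.958 + 1800 × 0.531 = 680 + 956 = 1636
→ [447, 2194, 1954, 931, 1636]
After projecting period 2:
Births: 1954 × 0.456 = 891
10–19: 447 × 0.971 = 434
20–29: 2194 × 0.953 = 2091
30–39: 1954 × 0.95 = 1856
40+: 931 × 0.958 + 1636 × 0.531 = 892 + 869 = 1761
→ [891, 434, 2091, 1856, 1761]
Scenario A total after 2 periods: 7033
Scenario B projection —
After projecting period 1:
Births: 980 × 0.426 = 417
10–19: 2260 × 0.971 = 2194
20–29: 2050 × 0.953 = 1954
30–39: 980 × 0.95 = 931
40+: 710 × 0.958 + 1800 × 0.531 = 680 + 956 = 1636
→ [417, 2194, 1954, 931, 1636]
After projecting period 2:
Births: 1954 × 0.426 = 832
10–19: 417 × 0.971 = 405
20–29: 2194 × 0.953 = 2091
30–39: 1954 × 0.95 = 1856
40+: 931 × 0.958 + 1636 × 0.531 = 892 + 869 = 1761
→ [832, 405, 2091, 1856, 1761]
Scenario B total after 2 periods: 6945
Difference B − A = 6945 − 7033 = -88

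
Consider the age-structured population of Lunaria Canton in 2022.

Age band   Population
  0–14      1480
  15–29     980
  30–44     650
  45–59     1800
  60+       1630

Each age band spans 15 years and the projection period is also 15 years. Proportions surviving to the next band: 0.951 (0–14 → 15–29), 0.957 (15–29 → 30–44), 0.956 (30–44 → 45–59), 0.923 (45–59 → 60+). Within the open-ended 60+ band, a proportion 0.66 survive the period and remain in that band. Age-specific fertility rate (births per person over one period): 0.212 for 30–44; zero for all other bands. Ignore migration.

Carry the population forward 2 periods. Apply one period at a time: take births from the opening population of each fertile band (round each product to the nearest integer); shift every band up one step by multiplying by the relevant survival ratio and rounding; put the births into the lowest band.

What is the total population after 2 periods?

4952

(Groups numbered youngest = 1 to oldest = 5.)
Period 1:
Births: 650 × 0.212 = 138
Group 2: 1480 × 0.951 = 1407
Group 3: 980 × 0.957 = 938
Group 4: 650 × 0.956 = 621
Group 5: 1800 × 0.923 + 1630 × 0.66 = 1661 + 1076 = 2737
Giving 138 / 1407 / 938 / 621 / 2737.
Period 2:
Births: 938 × 0.212 = 199
Group 2: 138 × 0.951 = 131
Group 3: 1407 × 0.957 = 1346
Group 4: 938 × 0.956 = 897
Group 5: 621 × 0.923 + 2737 × 0.66 = 573 + 1806 = 2379
Giving 199 / 131 / 1346 / 897 / 2379.
Total after period 2: 199 + 131 + 1346 + 897 + 2379 = 4952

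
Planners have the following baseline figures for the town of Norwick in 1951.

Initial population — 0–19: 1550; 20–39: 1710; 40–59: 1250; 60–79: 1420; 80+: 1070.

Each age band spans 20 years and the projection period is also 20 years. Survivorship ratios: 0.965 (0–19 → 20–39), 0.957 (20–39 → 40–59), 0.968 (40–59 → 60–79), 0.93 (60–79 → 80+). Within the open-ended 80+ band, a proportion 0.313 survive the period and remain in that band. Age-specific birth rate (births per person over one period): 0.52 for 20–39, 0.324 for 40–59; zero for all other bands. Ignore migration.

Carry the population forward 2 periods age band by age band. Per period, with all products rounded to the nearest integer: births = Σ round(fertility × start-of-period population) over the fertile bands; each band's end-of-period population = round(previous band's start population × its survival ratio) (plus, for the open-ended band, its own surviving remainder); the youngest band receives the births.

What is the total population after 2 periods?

Let band 1 be 0–19 through band 5 = 80+.
— Period 1 —
Births: 1710 × 0.52 = 889, 1250 × 0.324 = 405 ⇒ total 1294
Band 2: 1550 × 0.965 = 1496
Band 3: 1710 × 0.957 = 1636
Band 4: 1250 × 0.968 = 1210
Band 5: 1420 × 0.93 + 1070 × 0.313 = 1321 + 335 = 1656
Population now: 0–19=1294, 20–39=1496, 40–59=1636, 60–79=1210, 80+=1656
— Period 2 —
Births: 1496 × 0.52 = 778, 1636 × 0.324 = 530 ⇒ total 1308
Band 2: 1294 × 0.965 = 1249
Band 3: 1496 × 0.957 = 1432
Band 4: 1636 × 0.968 = 1584
Band 5: 1210 × 0.93 + 1656 × 0.313 = 1125 + 518 = 1643
Population now: 0–19=1308, 20–39=1249, 40–59=1432, 60–79=1584, 80+=1643
Total after period 2: 1308 + 1249 + 1432 + 1584 + 1643 = 7216

7216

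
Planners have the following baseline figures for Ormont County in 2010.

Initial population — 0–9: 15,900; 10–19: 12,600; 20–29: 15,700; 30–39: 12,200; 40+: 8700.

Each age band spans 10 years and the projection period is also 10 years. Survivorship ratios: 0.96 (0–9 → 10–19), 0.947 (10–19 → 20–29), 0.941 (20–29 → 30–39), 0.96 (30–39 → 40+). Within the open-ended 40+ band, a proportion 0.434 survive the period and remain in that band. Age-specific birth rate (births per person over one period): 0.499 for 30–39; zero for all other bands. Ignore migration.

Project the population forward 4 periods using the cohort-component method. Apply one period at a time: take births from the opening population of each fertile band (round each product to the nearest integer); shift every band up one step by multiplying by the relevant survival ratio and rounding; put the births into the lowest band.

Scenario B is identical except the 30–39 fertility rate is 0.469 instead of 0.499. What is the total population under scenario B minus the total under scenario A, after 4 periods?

Call the bands 1 to 5, youngest first.
[period 1]
Births: 12200 × 0.499 = 6088
Band 2: 15900 × 0.96 = 15264
Band 3: 12600 × 0.947 = 11932
Band 4: 15700 × 0.941 = 14774
Band 5: 12200 × 0.96 + 8700 × 0.434 = 11712 + 3776 = 15488
Giving 6088 / 15264 / 11932 / 14774 / 15488.
[period 2]
Births: 14774 × 0.499 = 7372
Band 2: 6088 × 0.96 = 5844
Band 3: 15264 × 0.947 = 14455
Band 4: 11932 × 0.941 = 11228
Band 5: 14774 × 0.96 + 15488 × 0.434 = 14183 + 6722 = 20905
Giving 7372 / 5844 / 14455 / 11228 / 20905.
[period 3]
Births: 11228 × 0.499 = 5603
Band 2: 7372 × 0.96 = 7077
Band 3: 5844 × 0.947 = 5534
Band 4: 14455 × 0.941 = 13602
Band 5: 11228 × 0.96 + 20905 × 0.434 = 10779 + 9073 = 19852
Giving 5603 / 7077 / 5534 / 13602 / 19852.
[period 4]
Births: 13602 × 0.499 = 6787
Band 2: 5603 × 0.96 = 5379
Band 3: 7077 × 0.947 = 6702
Band 4: 5534 × 0.941 = 5207
Band 5: 13602 × 0.96 + 19852 × 0.434 = 13058 + 8616 = 21674
Giving 6787 / 5379 / 6702 / 5207 / 21674.
Scenario A total after 4 periods: 45749
Scenario B projection —
[period 1]
Births: 12200 × 0.469 = 5722
Band 2: 15900 × 0.96 = 15264
Band 3: 12600 × 0.947 = 11932
Band 4: 15700 × 0.941 = 14774
Band 5: 12200 × 0.96 + 8700 × 0.434 = 11712 + 3776 = 15488
Giving 5722 / 15264 / 11932 / 14774 / 15488.
[period 2]
Births: 14774 × 0.469 = 6929
Band 2: 5722 × 0.96 = 5493
Band 3: 15264 × 0.947 = 14455
Band 4: 11932 × 0.941 = 11228
Band 5: 14774 × 0.96 + 15488 × 0.434 = 14183 + 6722 = 20905
Giving 6929 / 5493 / 14455 / 11228 / 20905.
[period 3]
Births: 11228 × 0.469 = 5266
Band 2: 6929 × 0.96 = 6652
Band 3: 5493 × 0.947 = 5202
Band 4: 14455 × 0.941 = 13602
Band 5: 11228 × 0.96 + 20905 × 0.434 = 10779 + 9073 = 19852
Giving 5266 / 6652 / 5202 / 13602 / 19852.
[period 4]
Births: 13602 × 0.469 = 6379
Band 2: 5266 × 0.96 = 5055
Band 3: 6652 × 0.947 = 6299
Band 4: 5202 × 0.941 = 4895
Band 5: 13602 × 0.96 + 19852 × 0.434 = 13058 + 8616 = 21674
Giving 6379 / 5055 / 6299 / 4895 / 21674.
Scenario B total after 4 periods: 44302
Difference B − A = 44302 − 45749 = -1447

-1447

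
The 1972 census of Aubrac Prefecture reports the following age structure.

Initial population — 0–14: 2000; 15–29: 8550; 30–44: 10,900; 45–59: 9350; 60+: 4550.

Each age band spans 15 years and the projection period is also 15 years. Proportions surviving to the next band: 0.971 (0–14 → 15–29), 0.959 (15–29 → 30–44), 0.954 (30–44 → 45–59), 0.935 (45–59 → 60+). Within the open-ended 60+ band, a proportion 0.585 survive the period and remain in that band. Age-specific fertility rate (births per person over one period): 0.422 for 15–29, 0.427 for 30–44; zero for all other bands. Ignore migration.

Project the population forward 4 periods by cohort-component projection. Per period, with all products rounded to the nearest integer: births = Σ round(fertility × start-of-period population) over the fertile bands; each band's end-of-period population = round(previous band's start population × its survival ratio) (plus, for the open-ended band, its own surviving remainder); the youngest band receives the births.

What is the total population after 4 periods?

32028

[period 1]
Births: 8550 × 0.422 = 3608, 10900 × 0.427 = 4654 → 8262
15–29: 2000 × 0.971 = 1942
30–44: 8550 × 0.959 = 8199
45–59: 10900 × 0.954 = 10399
60+: 9350 × 0.935 + 4550 × 0.585 = 8742 + 2662 = 11404
End of period: [8262, 1942, 8199, 10399, 11404]
[period 2]
Births: 1942 × 0.422 = 820, 8199 × 0.427 = 3501 → 4321
15–29: 8262 × 0.971 = 8022
30–44: 1942 × 0.959 = 1862
45–59: 8199 × 0.954 = 7822
60+: 10399 × 0.935 + 11404 × 0.585 = 9723 + 6671 = 16394
End of period: [4321, 8022, 1862, 7822, 16394]
[period 3]
Births: 8022 × 0.422 = 3385, 1862 × 0.427 = 795 → 4180
15–29: 4321 × 0.971 = 4196
30–44: 8022 × 0.959 = 7693
45–59: 1862 × 0.954 = 1776
60+: 7822 × 0.935 + 16394 × 0.585 = 7314 + 9590 = 16904
End of period: [4180, 4196, 7693, 1776, 16904]
[period 4]
Births: 4196 × 0.422 = 1771, 7693 × 0.427 = 3285 → 5056
15–29: 4180 × 0.971 = 4059
30–44: 4196 × 0.959 = 4024
45–59: 7693 × 0.954 = 7339
60+: 1776 × 0.935 + 16904 × 0.585 = 1661 + 9889 = 11550
End of period: [5056, 4059, 4024, 7339, 11550]
Total after period 4: 5056 + 4059 + 4024 + 7339 + 11550 = 32028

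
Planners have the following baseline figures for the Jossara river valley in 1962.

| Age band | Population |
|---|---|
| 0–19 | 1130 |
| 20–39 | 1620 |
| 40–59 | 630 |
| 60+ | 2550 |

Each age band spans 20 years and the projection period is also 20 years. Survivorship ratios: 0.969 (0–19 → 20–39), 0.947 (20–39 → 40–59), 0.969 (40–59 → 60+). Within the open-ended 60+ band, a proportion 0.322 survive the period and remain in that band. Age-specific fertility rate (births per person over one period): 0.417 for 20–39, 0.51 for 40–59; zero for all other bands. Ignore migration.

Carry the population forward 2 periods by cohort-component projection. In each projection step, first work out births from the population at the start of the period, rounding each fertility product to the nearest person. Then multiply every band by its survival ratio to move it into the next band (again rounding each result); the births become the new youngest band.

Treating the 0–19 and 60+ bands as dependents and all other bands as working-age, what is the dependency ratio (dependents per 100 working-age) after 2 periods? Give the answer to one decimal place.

(Groups numbered youngest = 1 to oldest = 4.)
— Period 1 —
Births: 1620 * 0.417 = 676 ; 630 * 0.51 = 321 → total 997
Group 2: 1130 * 0.969 = 1095
Group 3: 1620 * 0.947 = 1534
Group 4: 630 * 0.969 + 2550 * 0.322 = 610 + 821 = 1431
End of period: [997, 1095, 1534, 1431]
— Period 2 —
Births: 1095 * 0.417 = 457 ; 1534 * 0.51 = 782 → total 1239
Group 2: 997 * 0.969 = 966
Group 3: 1095 * 0.947 = 1037
Group 4: 1534 * 0.969 + 1431 * 0.322 = 1486 + 461 = 1947
End of period: [1239, 966, 1037, 1947]
Dependents (band 0–19 + band 60+) = 1239 + 1947 = 3186; working-age = 2003; ratio = 3186/2003 × 100 = 159.1

159.1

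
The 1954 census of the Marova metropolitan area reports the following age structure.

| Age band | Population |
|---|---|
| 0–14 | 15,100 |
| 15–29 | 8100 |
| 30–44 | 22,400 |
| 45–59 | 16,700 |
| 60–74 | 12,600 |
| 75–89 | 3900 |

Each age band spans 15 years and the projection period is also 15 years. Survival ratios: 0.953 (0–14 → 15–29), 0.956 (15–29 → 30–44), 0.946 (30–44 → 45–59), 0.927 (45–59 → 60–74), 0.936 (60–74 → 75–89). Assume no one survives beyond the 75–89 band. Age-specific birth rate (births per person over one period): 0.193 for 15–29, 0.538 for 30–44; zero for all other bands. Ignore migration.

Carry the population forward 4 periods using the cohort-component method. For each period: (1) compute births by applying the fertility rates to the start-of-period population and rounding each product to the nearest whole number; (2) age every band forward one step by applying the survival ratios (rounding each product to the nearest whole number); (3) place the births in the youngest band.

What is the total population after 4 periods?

Period 1.
Births: 8100 * 0.193 = 1563  |  22400 * 0.538 = 12051 → 13614
15–29: 15100 * 0.953 = 14390
30–44: 8100 * 0.956 = 7744
45–59: 22400 * 0.946 = 21190
60–74: 16700 * 0.927 = 15481
75–89: 12600 * 0.936 = 11794
End of period: [13614, 14390, 7744, 21190, 15481, 11794]
Period 2.
Births: 14390 * 0.193 = 2777  |  7744 * 0.538 = 4166 → 6943
15–29: 13614 * 0.953 = 12974
30–44: 14390 * 0.956 = 13757
45–59: 7744 * 0.946 = 7326
60–74: 21190 * 0.927 = 19643
75–89: 15481 * 0.936 = 14490
End of period: [6943, 12974, 13757, 7326, 19643, 14490]
Period 3.
Births: 12974 * 0.193 = 2504  |  13757 * 0.538 = 7401 → 9905
15–29: 6943 * 0.953 = 6617
30–44: 12974 * 0.956 = 12403
45–59: 13757 * 0.946 = 13014
60–74: 7326 * 0.927 = 6791
75–89: 19643 * 0.936 = 18386
End of period: [9905, 6617, 12403, 13014, 6791, 18386]
Period 4.
Births: 6617 * 0.193 = 1277  |  12403 * 0.538 = 6673 → 7950
15–29: 9905 * 0.953 = 9439
30–44: 6617 * 0.956 = 6326
45–59: 12403 * 0.946 = 11733
60–74: 13014 * 0.927 = 12064
75–89: 6791 * 0.936 = 6356
End of period: [7950, 9439, 6326, 11733, 12064, 6356]
Total after period 4: 7950 + 9439 + 6326 + 11733 + 12064 + 6356 = 53868

53868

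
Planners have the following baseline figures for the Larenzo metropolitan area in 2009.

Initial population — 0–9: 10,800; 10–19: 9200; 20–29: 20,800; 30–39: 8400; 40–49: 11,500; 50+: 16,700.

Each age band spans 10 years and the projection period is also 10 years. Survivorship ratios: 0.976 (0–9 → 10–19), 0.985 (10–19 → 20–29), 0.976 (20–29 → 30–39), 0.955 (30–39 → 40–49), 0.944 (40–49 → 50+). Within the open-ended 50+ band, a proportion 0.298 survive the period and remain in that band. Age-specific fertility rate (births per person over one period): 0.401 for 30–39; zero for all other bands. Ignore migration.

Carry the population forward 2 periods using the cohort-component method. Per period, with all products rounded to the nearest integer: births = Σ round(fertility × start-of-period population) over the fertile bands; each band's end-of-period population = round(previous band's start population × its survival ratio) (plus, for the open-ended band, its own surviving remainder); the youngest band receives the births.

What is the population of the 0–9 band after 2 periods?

8141

— Period 1 —
Births: 8400 * 0.401 = 3368
10–19: 10800 * 0.976 = 10541
20–29: 9200 * 0.985 = 9062
30–39: 20800 * 0.976 = 20301
40–49: 8400 * 0.955 = 8022
50+: 11500 * 0.944 + 16700 * 0.298 = 10856 + 4977 = 15833
→ [3368, 10541, 9062, 20301, 8022, 15833]
— Period 2 —
Births: 20301 * 0.401 = 8141
10–19: 3368 * 0.976 = 3287
20–29: 10541 * 0.985 = 10383
30–39: 9062 * 0.976 = 8845
40–49: 20301 * 0.955 = 19387
50+: 8022 * 0.944 + 15833 * 0.298 = 7573 + 4718 = 12291
→ [8141, 3287, 10383, 8845, 19387, 12291]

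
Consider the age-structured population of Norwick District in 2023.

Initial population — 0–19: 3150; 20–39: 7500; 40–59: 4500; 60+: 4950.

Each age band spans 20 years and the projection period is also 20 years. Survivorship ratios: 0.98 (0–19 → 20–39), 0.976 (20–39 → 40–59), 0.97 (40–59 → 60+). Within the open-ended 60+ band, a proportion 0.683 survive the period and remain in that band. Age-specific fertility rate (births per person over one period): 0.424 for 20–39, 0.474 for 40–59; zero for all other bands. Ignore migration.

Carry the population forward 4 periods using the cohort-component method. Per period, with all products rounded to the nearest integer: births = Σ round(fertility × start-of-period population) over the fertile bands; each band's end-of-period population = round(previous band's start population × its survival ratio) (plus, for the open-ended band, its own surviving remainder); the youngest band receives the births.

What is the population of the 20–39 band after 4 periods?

3563

(Groups numbered youngest = 1 to oldest = 4.)
[period 1]
Births: 7500 × 0.424 = 3180  |  4500 × 0.474 = 2133 → 5313
Group 2: 3150 × 0.98 = 3087
Group 3: 7500 × 0.976 = 7320
Group 4: 4500 × 0.97 + 4950 × 0.683 = 4365 + 3381 = 7746
Population now: 0–19=5313, 20–39=3087, 40–59=7320, 60+=7746
[period 2]
Births: 3087 × 0.424 = 1309  |  7320 × 0.474 = 3470 → 4779
Group 2: 5313 × 0.98 = 5207
Group 3: 3087 × 0.976 = 3013
Group 4: 7320 × 0.97 + 7746 × 0.683 = 7100 + 5291 = 12391
Population now: 0–19=4779, 20–39=5207, 40–59=3013, 60+=12391
[period 3]
Births: 5207 × 0.424 = 2208  |  3013 × 0.474 = 1428 → 3636
Group 2: 4779 × 0.98 = 4683
Group 3: 5207 × 0.976 = 5082
Group 4: 3013 × 0.97 + 12391 × 0.683 = 2923 + 8463 = 11386
Population now: 0–19=3636, 20–39=4683, 40–59=5082, 60+=11386
[period 4]
Births: 4683 × 0.424 = 1986  |  5082 × 0.474 = 2409 → 4395
Group 2: 3636 × 0.98 = 3563
Group 3: 4683 × 0.976 = 4571
Group 4: 5082 × 0.97 + 11386 × 0.683 = 4930 + 7777 = 12707
Population now: 0–19=4395, 20–39=3563, 40–59=4571, 60+=12707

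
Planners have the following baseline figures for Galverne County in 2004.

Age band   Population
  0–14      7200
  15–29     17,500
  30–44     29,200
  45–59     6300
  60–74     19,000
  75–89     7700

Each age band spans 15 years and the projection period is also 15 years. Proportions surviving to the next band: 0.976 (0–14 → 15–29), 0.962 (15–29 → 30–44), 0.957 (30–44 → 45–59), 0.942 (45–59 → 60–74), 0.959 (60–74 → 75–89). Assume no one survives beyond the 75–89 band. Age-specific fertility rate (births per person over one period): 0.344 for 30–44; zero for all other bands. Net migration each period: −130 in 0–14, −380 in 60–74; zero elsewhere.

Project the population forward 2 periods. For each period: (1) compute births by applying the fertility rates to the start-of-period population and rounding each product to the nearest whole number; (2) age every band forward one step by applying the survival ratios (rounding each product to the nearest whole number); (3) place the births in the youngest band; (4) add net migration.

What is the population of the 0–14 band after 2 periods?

5661

Period 1:
Births: 29200 * 0.344 = 10045
15–29: 7200 * 0.976 = 7027
30–44: 17500 * 0.962 = 16835
45–59: 29200 * 0.957 = 27944
60–74: 6300 * 0.942 = 5935
75–89: 19000 * 0.959 = 18221
Net migration: 0–14 − 130 → 9915; 60–74 − 380 → 5555
→ [9915, 7027, 16835, 27944, 5555, 18221]
Period 2:
Births: 16835 * 0.344 = 5791
15–29: 9915 * 0.976 = 9677
30–44: 7027 * 0.962 = 6760
45–59: 16835 * 0.957 = 16111
60–74: 27944 * 0.942 = 26323
75–89: 5555 * 0.959 = 5327
Net migration: 0–14 − 130 → 5661; 60–74 − 380 → 25943
→ [5661, 9677, 6760, 16111, 25943, 5327]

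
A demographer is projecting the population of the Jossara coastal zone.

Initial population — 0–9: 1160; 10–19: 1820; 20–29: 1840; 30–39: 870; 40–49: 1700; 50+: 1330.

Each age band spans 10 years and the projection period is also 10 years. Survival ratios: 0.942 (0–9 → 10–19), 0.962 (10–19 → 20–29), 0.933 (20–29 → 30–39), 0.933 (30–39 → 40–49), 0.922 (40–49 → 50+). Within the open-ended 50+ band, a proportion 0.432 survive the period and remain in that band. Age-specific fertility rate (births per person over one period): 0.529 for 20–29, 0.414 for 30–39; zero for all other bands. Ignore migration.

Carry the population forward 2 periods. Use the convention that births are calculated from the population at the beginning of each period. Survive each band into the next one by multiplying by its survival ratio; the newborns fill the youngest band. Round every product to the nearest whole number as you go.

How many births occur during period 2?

(Bands numbered youngest = 1 to oldest = 6.)
Period 1.
Births: 1840 × 0.529 = 973 ; 870 × 0.414 = 360 — total 1333
Band 2: 1160 × 0.942 = 1093
Band 3: 1820 × 0.962 = 1751
Band 4: 1840 × 0.933 = 1717
Band 5: 870 × 0.933 = 812
Band 6: 1700 × 0.922 + 1330 × 0.432 = 1567 + 575 = 2142
End of period: [1333, 1093, 1751, 1717, 812, 2142]
Period 2.
Births: 1751 × 0.529 = 926 ; 1717 × 0.414 = 711 — total 1637
Band 2: 1333 × 0.942 = 1256
Band 3: 1093 × 0.962 = 1051
Band 4: 1751 × 0.933 = 1634
Band 5: 1717 × 0.933 = 1602
Band 6: 812 × 0.922 + 2142 × 0.432 = 749 + 925 = 1674
End of period: [1637, 1256, 1051, 1634, 1602, 1674]

1637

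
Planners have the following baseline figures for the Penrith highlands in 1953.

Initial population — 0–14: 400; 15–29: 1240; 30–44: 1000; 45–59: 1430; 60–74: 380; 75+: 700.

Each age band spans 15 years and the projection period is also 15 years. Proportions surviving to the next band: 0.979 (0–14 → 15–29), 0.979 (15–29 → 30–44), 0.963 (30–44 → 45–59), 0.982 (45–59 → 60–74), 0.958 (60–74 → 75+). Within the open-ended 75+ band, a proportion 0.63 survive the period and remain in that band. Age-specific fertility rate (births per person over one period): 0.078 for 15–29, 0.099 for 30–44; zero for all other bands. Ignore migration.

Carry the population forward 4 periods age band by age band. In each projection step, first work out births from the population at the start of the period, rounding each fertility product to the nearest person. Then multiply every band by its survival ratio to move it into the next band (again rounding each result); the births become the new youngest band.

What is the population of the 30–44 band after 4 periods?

145

(Bands numbered youngest = 1 to oldest = 6.)
— Period 1 —
Births: 1240 * 0.078 = 97, 1000 * 0.099 = 99 ⇒ total 196
Band 2: 400 * 0.979 = 392
Band 3: 1240 * 0.979 = 1214
Band 4: 1000 * 0.963 = 963
Band 5: 1430 * 0.982 = 1404
Band 6: 380 * 0.958 + 700 * 0.63 = 364 + 441 = 805
Population now: 0–14=196, 15–29=392, 30–44=1214, 45–59=963, 60–74=1404, 75+=805
— Period 2 —
Births: 392 * 0.078 = 31, 1214 * 0.099 = 120 ⇒ total 151
Band 2: 196 * 0.979 = 192
Band 3: 392 * 0.979 = 384
Band 4: 1214 * 0.963 = 1169
Band 5: 963 * 0.982 = 946
Band 6: 1404 * 0.958 + 805 * 0.63 = 1345 + 507 = 1852
Population now: 0–14=151, 15–29=192, 30–44=384, 45–59=1169, 60–74=946, 75+=1852
— Period 3 —
Births: 192 * 0.078 = 15, 384 * 0.099 = 38 ⇒ total 53
Band 2: 151 * 0.979 = 148
Band 3: 192 * 0.979 = 188
Band 4: 384 * 0.963 = 370
Band 5: 1169 * 0.982 = 1148
Band 6: 946 * 0.958 + 1852 * 0.63 = 906 + 1167 = 2073
Population now: 0–14=53, 15–29=148, 30–44=188, 45–59=370, 60–74=1148, 75+=2073
— Period 4 —
Births: 148 * 0.078 = 12, 188 * 0.099 = 19 ⇒ total 31
Band 2: 53 * 0.979 = 52
Band 3: 148 * 0.979 = 145
Band 4: 188 * 0.963 = 181
Band 5: 370 * 0.982 = 363
Band 6: 1148 * 0.958 + 2073 * 0.63 = 1100 + 1306 = 2406
Population now: 0–14=31, 15–29=52, 30–44=145, 45–59=181, 60–74=363, 75+=2406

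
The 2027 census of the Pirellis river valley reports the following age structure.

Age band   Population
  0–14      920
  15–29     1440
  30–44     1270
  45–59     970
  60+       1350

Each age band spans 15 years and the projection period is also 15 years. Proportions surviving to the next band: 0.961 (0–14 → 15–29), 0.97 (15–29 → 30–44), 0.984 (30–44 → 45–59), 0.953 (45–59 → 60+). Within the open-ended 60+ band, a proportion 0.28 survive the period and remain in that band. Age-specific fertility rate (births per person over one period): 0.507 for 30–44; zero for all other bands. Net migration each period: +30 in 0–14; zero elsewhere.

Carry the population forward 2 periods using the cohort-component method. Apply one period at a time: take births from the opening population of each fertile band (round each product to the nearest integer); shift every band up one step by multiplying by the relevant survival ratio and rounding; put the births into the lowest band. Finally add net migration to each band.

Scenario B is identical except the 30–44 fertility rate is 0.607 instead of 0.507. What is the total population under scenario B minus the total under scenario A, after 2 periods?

(Bands numbered youngest = 1 to oldest = 5.)
[period 1]
Births: 1270 × 0.507 = 644
Band 2: 920 × 0.961 = 884
Band 3: 1440 × 0.97 = 1397
Band 4: 1270 × 0.984 = 1250
Band 5: 970 × 0.953 + 1350 × 0.28 = 924 + 378 = 1302
Net migration: Band 1 + 30 → 674
Population now: 0–14=674, 15–29=884, 30–44=1397, 45–59=1250, 60+=1302
[period 2]
Births: 1397 × 0.507 = 708
Band 2: 674 × 0.961 = 648
Band 3: 884 × 0.97 = 857
Band 4: 1397 × 0.984 = 1375
Band 5: 1250 × 0.953 + 1302 × 0.28 = 1191 + 365 = 1556
Net migration: Band 1 + 30 → 738
Population now: 0–14=738, 15–29=648, 30–44=857, 45–59=1375, 60+=1556
Scenario A total after 2 periods: 5174
Scenario B projection —
[period 1]
Births: 1270 × 0.607 = 771
Band 2: 920 × 0.961 = 884
Band 3: 1440 × 0.97 = 1397
Band 4: 1270 × 0.984 = 1250
Band 5: 970 × 0.953 + 1350 × 0.28 = 924 + 378 = 1302
Net migration: Band 1 + 30 → 801
Population now: 0–14=801, 15–29=884, 30–44=1397, 45–59=1250, 60+=1302
[period 2]
Births: 1397 × 0.607 = 848
Band 2: 801 × 0.961 = 770
Band 3: 884 × 0.97 = 857
Band 4: 1397 × 0.984 = 1375
Band 5: 1250 × 0.953 + 1302 × 0.28 = 1191 + 365 = 1556
Net migration: Band 1 + 30 → 878
Population now: 0–14=878, 15–29=770, 30–44=857, 45–59=1375, 60+=1556
Scenario B total after 2 periods: 5436
Difference B − A = 5436 − 5174 = 262

262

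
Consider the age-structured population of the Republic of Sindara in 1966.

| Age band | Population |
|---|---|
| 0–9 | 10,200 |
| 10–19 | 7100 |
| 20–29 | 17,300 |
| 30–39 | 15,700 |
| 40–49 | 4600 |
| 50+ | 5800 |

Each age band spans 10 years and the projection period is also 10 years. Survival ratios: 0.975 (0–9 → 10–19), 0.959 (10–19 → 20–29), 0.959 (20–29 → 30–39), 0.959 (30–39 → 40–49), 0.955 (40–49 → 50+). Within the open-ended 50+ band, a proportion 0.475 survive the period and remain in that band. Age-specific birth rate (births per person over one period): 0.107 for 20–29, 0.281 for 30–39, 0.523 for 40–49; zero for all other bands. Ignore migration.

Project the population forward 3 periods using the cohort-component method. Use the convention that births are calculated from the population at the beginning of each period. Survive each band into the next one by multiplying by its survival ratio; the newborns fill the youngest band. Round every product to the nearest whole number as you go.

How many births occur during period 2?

Call the groups 1 to 6, youngest first.
— Period 1 —
Births: 17300 × 0.107 = 1851, 15700 × 0.281 = 4412, 4600 × 0.523 = 2406 → 8669
Group 2: 10200 × 0.975 = 9945
Group 3: 7100 × 0.959 = 6809
Group 4: 17300 × 0.959 = 16591
Group 5: 15700 × 0.959 = 15056
Group 6: 4600 × 0.955 + 5800 × 0.475 = 4393 + 2755 = 7148
→ [8669, 9945, 6809, 16591, 15056, 7148]
— Period 2 —
Births: 6809 × 0.107 = 729, 16591 × 0.281 = 4662, 15056 × 0.523 = 7874 → 13265
Group 2: 8669 × 0.975 = 8452
Group 3: 9945 × 0.959 = 9537
Group 4: 6809 × 0.959 = 6530
Group 5: 16591 × 0.959 = 15911
Group 6: 15056 × 0.955 + 7148 × 0.475 = 14378 + 3395 = 17773
→ [13265, 8452, 9537, 6530, 15911, 17773]

13265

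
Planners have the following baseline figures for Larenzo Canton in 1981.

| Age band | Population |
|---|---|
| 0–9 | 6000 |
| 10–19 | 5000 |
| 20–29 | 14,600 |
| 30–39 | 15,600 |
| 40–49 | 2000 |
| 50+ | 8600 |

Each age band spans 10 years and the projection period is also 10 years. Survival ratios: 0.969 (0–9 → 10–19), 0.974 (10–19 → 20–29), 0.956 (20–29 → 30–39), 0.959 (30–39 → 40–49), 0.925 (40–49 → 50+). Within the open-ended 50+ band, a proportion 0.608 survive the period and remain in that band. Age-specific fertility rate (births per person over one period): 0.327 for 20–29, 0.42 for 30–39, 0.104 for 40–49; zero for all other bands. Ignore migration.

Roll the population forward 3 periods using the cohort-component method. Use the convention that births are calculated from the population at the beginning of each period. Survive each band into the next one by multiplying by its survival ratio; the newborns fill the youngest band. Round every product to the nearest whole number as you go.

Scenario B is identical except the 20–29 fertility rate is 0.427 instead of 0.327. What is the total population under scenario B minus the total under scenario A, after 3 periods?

2417

After projecting period 1:
Births: 14600 × 0.327 = 4774 ; 15600 × 0.42 = 6552 ; 2000 × 0.104 = 208 → 11534
10–19: 6000 × 0.969 = 5814
20–29: 5000 × 0.974 = 4870
30–39: 14600 × 0.956 = 13958
40–49: 15600 × 0.959 = 14960
50+: 2000 × 0.925 + 8600 × 0.608 = 1850 + 5229 = 7079
Population now: 0–9=11534, 10–19=5814, 20–29=4870, 30–39=13958, 40–49=14960, 50+=7079
After projecting period 2:
Births: 4870 × 0.327 = 1592 ; 13958 × 0.42 = 5862 ; 14960 × 0.104 = 1556 → 9010
10–19: 11534 × 0.969 = 11176
20–29: 5814 × 0.974 = 5663
30–39: 4870 × 0.956 = 4656
40–49: 13958 × 0.959 = 13386
50+: 14960 × 0.925 + 7079 × 0.608 = 13838 + 4304 = 18142
Population now: 0–9=9010, 10–19=11176, 20–29=5663, 30–39=4656, 40–49=13386, 50+=18142
After projecting period 3:
Births: 5663 × 0.327 = 1852 ; 4656 × 0.42 = 1956 ; 13386 × 0.104 = 1392 → 5200
10–19: 9010 × 0.969 = 8731
20–29: 11176 × 0.974 = 10885
30–39: 5663 × 0.956 = 5414
40–49: 4656 × 0.959 = 4465
50+: 13386 × 0.925 + 18142 × 0.608 = 12382 + 11030 = 23412
Population now: 0–9=5200, 10–19=8731, 20–29=10885, 30–39=5414, 40–49=4465, 50+=23412
Scenario A total after 3 periods: 58107
Scenario B projection —
After projecting period 1:
Births: 14600 × 0.427 = 6234 ; 15600 × 0.42 = 6552 ; 2000 × 0.104 = 208 → 12994
10–19: 6000 × 0.969 = 5814
20–29: 5000 × 0.974 = 4870
30–39: 14600 × 0.956 = 13958
40–49: 15600 × 0.959 = 14960
50+: 2000 × 0.925 + 8600 × 0.608 = 1850 + 5229 = 7079
Population now: 0–9=12994, 10–19=5814, 20–29=4870, 30–39=13958, 40–49=14960, 50+=7079
After projecting period 2:
Births: 4870 × 0.427 = 2079 ; 13958 × 0.42 = 5862 ; 14960 × 0.104 = 1556 → 9497
10–19: 12994 × 0.969 = 12591
20–29: 5814 × 0.974 = 5663
30–39: 4870 × 0.956 = 4656
40–49: 13958 × 0.959 = 13386
50+: 14960 × 0.925 + 7079 × 0.608 = 13838 + 4304 = 18142
Population now: 0–9=9497, 10–19=12591, 20–29=5663, 30–39=4656, 40–49=13386, 50+=18142
After projecting period 3:
Births: 5663 × 0.427 = 2418 ; 4656 × 0.42 = 1956 ; 13386 × 0.104 = 1392 → 5766
10–19: 9497 × 0.969 = 9203
20–29: 12591 × 0.974 = 12264
30–39: 5663 × 0.956 = 5414
40–49: 4656 × 0.959 = 4465
50+: 13386 × 0.925 + 18142 × 0.608 = 12382 + 11030 = 23412
Population now: 0–9=5766, 10–19=9203, 20–29=12264, 30–39=5414, 40–49=4465, 50+=23412
Scenario B total after 3 periods: 60524
Difference B − A = 60524 − 58107 = 2417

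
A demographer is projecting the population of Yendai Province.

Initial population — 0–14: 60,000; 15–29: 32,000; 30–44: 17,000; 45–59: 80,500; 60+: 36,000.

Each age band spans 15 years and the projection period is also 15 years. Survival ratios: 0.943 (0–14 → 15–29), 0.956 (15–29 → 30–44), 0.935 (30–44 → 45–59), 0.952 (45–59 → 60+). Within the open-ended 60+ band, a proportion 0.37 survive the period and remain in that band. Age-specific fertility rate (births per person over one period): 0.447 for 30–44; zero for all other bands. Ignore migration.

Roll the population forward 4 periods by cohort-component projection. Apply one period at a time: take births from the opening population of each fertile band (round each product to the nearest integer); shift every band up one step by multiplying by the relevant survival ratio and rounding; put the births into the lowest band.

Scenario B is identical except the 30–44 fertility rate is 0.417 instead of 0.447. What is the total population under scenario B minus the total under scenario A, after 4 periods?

(Groups numbered youngest = 1 to oldest = 5.)
Period 1.
Births: 17000 * 0.447 = 7599
Group 2: 60000 * 0.943 = 56580
Group 3: 32000 * 0.956 = 30592
Group 4: 17000 * 0.935 = 15895
Group 5: 80500 * 0.952 + 36000 * 0.37 = 76636 + 13320 = 89956
Giving 7599 / 56580 / 30592 / 15895 / 89956.
Period 2.
Births: 30592 * 0.447 = 13675
Group 2: 7599 * 0.943 = 7166
Group 3: 56580 * 0.956 = 54090
Group 4: 30592 * 0.935 = 28604
Group 5: 15895 * 0.952 + 89956 * 0.37 = 15132 + 33284 = 48416
Giving 13675 / 7166 / 54090 / 28604 / 48416.
Period 3.
Births: 54090 * 0.447 = 24178
Group 2: 13675 * 0.943 = 12896
Group 3: 7166 * 0.956 = 6851
Group 4: 54090 * 0.935 = 50574
Group 5: 28604 * 0.952 + 48416 * 0.37 = 27231 + 17914 = 45145
Giving 24178 / 12896 / 6851 / 50574 / 45145.
Period 4.
Births: 6851 * 0.447 = 3062
Group 2: 24178 * 0.943 = 22800
Group 3: 12896 * 0.956 = 12329
Group 4: 6851 * 0.935 = 6406
Group 5: 50574 * 0.952 + 45145 * 0.37 = 48146 + 16704 = 64850
Giving 3062 / 22800 / 12329 / 6406 / 64850.
Scenario A total after 4 periods: 109447
Scenario B projection —
Period 1.
Births: 17000 * 0.417 = 7089
Group 2: 60000 * 0.943 = 56580
Group 3: 32000 * 0.956 = 30592
Group 4: 17000 * 0.935 = 15895
Group 5: 80500 * 0.952 + 36000 * 0.37 = 76636 + 13320 = 89956
Giving 7089 / 56580 / 30592 / 15895 / 89956.
Period 2.
Births: 30592 * 0.417 = 12757
Group 2: 7089 * 0.943 = 6685
Group 3: 56580 * 0.956 = 54090
Group 4: 30592 * 0.935 = 28604
Group 5: 15895 * 0.952 + 89956 * 0.37 = 15132 + 33284 = 48416
Giving 12757 / 6685 / 54090 / 28604 / 48416.
Period 3.
Births: 54090 * 0.417 = 22556
Group 2: 12757 * 0.943 = 12030
Group 3: 6685 * 0.956 = 6391
Group 4: 54090 * 0.935 = 50574
Group 5: 28604 * 0.952 + 48416 * 0.37 = 27231 + 17914 = 45145
Giving 22556 / 12030 / 6391 / 50574 / 45145.
Period 4.
Births: 6391 * 0.417 = 2665
Group 2: 22556 * 0.943 = 21270
Group 3: 12030 * 0.956 = 11501
Group 4: 6391 * 0.935 = 5976
Group 5: 50574 * 0.952 + 45145 * 0.37 = 48146 + 16704 = 64850
Giving 2665 / 21270 / 11501 / 5976 / 64850.
Scenario B total after 4 periods: 106262
Difference B − A = 106262 − 109447 = -3185

-3185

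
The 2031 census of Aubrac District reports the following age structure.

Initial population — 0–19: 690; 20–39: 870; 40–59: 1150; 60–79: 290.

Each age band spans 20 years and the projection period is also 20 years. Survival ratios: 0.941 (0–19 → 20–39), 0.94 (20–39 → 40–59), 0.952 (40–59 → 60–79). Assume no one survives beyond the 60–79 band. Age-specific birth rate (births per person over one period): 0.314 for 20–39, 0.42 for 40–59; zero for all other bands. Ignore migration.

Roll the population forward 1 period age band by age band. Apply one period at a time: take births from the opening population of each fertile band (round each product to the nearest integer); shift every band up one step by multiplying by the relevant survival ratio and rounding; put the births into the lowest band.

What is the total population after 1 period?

Period 1:
Births: 870 * 0.314 = 273  |  1150 * 0.42 = 483 — total 756
20–39: 690 * 0.941 = 649
40–59: 870 * 0.94 = 818
60–79: 1150 * 0.952 = 1095
End of period: [756, 649, 818, 1095]
Total after period 1: 756 + 649 + 818 + 1095 = 3318

3318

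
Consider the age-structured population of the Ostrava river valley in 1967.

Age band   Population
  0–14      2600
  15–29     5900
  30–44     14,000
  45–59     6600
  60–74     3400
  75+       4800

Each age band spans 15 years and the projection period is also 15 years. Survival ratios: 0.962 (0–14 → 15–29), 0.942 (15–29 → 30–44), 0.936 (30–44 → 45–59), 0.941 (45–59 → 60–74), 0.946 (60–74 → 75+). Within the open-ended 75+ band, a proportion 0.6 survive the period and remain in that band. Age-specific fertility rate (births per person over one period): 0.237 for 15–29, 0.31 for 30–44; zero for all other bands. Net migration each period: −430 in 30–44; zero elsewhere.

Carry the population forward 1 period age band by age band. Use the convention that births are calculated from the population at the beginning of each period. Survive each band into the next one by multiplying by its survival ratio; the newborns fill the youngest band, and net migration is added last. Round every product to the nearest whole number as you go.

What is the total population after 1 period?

Period 1.
Births: 5900 * 0.237 = 1398  |  14000 * 0.31 = 4340 → total 5738
15–29: 2600 * 0.962 = 2501
30–44: 5900 * 0.942 = 5558
45–59: 14000 * 0.936 = 13104
60–74: 6600 * 0.941 = 6211
75+: 3400 * 0.946 + 4800 * 0.6 = 3216 + 2880 = 6096
Net migration: 30–44 − 430 → 5128
Giving 5738 / 2501 / 5128 / 13104 / 6211 / 6096.
Total after period 1: 5738 + 2501 + 5128 + 13104 + 6211 + 6096 = 38778

38778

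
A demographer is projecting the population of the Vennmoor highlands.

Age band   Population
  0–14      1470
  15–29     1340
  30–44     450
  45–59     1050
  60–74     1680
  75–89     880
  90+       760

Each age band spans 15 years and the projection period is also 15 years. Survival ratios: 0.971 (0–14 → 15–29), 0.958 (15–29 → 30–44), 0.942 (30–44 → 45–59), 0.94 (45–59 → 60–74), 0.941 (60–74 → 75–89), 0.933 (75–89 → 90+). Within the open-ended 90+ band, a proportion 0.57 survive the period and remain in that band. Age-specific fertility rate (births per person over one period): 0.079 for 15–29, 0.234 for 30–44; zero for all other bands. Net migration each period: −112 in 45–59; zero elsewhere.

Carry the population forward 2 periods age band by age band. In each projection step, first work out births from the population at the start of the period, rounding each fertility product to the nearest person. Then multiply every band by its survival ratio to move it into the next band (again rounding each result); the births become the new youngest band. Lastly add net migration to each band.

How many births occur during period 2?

413

After projecting period 1:
Births: 1340 × 0.079 = 106 ; 450 × 0.234 = 105 — total 211
15–29: 1470 × 0.971 = 1427
30–44: 1340 × 0.958 = 1284
45–59: 450 × 0.942 = 424
60–74: 1050 × 0.94 = 987
75–89: 1680 × 0.941 = 1581
90+: 880 × 0.933 + 760 × 0.57 = 821 + 433 = 1254
Net migration: 45–59 − 112 → 312
Population now: 0–14=211, 15–29=1427, 30–44=1284, 45–59=312, 60–74=987, 75–89=1581, 90+=1254
After projecting period 2:
Births: 1427 × 0.079 = 113 ; 1284 × 0.234 = 300 — total 413
15–29: 211 × 0.971 = 205
30–44: 1427 × 0.958 = 1367
45–59: 1284 × 0.942 = 1210
60–74: 312 × 0.94 = 293
75–89: 987 × 0.941 = 929
90+: 1581 × 0.933 + 1254 × 0.57 = 1475 + 715 = 2190
Net migration: 45–59 − 112 → 1098
Population now: 0–14=413, 15–29=205, 30–44=1367, 45–59=1098, 60–74=293, 75–89=929, 90+=2190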